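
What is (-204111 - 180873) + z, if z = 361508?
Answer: -23476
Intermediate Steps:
(-204111 - 180873) + z = (-204111 - 180873) + 361508 = -384984 + 361508 = -23476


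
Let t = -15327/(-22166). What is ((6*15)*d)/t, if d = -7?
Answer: -1551620/1703 ≈ -911.11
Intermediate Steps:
t = 15327/22166 (t = -15327*(-1/22166) = 15327/22166 ≈ 0.69146)
((6*15)*d)/t = ((6*15)*(-7))/(15327/22166) = (90*(-7))*(22166/15327) = -630*22166/15327 = -1551620/1703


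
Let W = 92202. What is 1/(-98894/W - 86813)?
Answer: -46101/4002215560 ≈ -1.1519e-5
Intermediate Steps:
1/(-98894/W - 86813) = 1/(-98894/92202 - 86813) = 1/(-98894*1/92202 - 86813) = 1/(-49447/46101 - 86813) = 1/(-4002215560/46101) = -46101/4002215560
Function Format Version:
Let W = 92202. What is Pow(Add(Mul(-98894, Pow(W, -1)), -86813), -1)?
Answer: Rational(-46101, 4002215560) ≈ -1.1519e-5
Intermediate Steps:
Pow(Add(Mul(-98894, Pow(W, -1)), -86813), -1) = Pow(Add(Mul(-98894, Pow(92202, -1)), -86813), -1) = Pow(Add(Mul(-98894, Rational(1, 92202)), -86813), -1) = Pow(Add(Rational(-49447, 46101), -86813), -1) = Pow(Rational(-4002215560, 46101), -1) = Rational(-46101, 4002215560)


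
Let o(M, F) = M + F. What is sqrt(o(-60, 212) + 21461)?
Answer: sqrt(21613) ≈ 147.01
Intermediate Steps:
o(M, F) = F + M
sqrt(o(-60, 212) + 21461) = sqrt((212 - 60) + 21461) = sqrt(152 + 21461) = sqrt(21613)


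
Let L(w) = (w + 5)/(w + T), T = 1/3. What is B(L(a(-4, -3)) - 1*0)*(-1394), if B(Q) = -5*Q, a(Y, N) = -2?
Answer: -12546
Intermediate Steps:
T = ⅓ ≈ 0.33333
L(w) = (5 + w)/(⅓ + w) (L(w) = (w + 5)/(w + ⅓) = (5 + w)/(⅓ + w))
B(L(a(-4, -3)) - 1*0)*(-1394) = -5*(3*(5 - 2)/(1 + 3*(-2)) - 1*0)*(-1394) = -5*(3*3/(1 - 6) + 0)*(-1394) = -5*(3*3/(-5) + 0)*(-1394) = -5*(3*(-⅕)*3 + 0)*(-1394) = -5*(-9/5 + 0)*(-1394) = -5*(-9/5)*(-1394) = 9*(-1394) = -12546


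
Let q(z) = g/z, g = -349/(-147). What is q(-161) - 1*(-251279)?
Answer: 5947019744/23667 ≈ 2.5128e+5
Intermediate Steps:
g = 349/147 (g = -349*(-1/147) = 349/147 ≈ 2.3741)
q(z) = 349/(147*z)
q(-161) - 1*(-251279) = (349/147)/(-161) - 1*(-251279) = (349/147)*(-1/161) + 251279 = -349/23667 + 251279 = 5947019744/23667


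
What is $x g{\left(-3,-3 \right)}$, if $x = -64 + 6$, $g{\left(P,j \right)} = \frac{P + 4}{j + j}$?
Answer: $\frac{29}{3} \approx 9.6667$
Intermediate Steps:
$g{\left(P,j \right)} = \frac{4 + P}{2 j}$
$x = -58$
$x g{\left(-3,-3 \right)} = - 58 \frac{4 - 3}{2 \left(-3\right)} = - 58 \cdot \frac{1}{2} \left(- \frac{1}{3}\right) 1 = \left(-58\right) \left(- \frac{1}{6}\right) = \frac{29}{3}$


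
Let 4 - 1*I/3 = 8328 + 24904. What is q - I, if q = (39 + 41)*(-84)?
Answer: 92964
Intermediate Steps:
q = -6720 (q = 80*(-84) = -6720)
I = -99684 (I = 12 - 3*(8328 + 24904) = 12 - 3*33232 = 12 - 99696 = -99684)
q - I = -6720 - 1*(-99684) = -6720 + 99684 = 92964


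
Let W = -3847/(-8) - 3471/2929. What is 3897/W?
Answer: 91314504/11240095 ≈ 8.1240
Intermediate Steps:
W = 11240095/23432 (W = -3847*(-⅛) - 3471*1/2929 = 3847/8 - 3471/2929 = 11240095/23432 ≈ 479.69)
3897/W = 3897/(11240095/23432) = 3897*(23432/11240095) = 91314504/11240095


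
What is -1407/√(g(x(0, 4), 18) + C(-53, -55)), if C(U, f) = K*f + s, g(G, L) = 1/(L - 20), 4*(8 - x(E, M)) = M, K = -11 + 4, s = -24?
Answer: -201*√1442/103 ≈ -74.104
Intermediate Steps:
K = -7
x(E, M) = 8 - M/4
g(G, L) = 1/(-20 + L)
C(U, f) = -24 - 7*f (C(U, f) = -7*f - 24 = -24 - 7*f)
-1407/√(g(x(0, 4), 18) + C(-53, -55)) = -1407/√(1/(-20 + 18) + (-24 - 7*(-55))) = -1407/√(1/(-2) + (-24 + 385)) = -1407/√(-½ + 361) = -1407*√1442/721 = -201*√1442/103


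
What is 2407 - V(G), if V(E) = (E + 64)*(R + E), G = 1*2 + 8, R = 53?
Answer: -2255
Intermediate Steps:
G = 10 (G = 2 + 8 = 10)
V(E) = (53 + E)*(64 + E) (V(E) = (E + 64)*(53 + E) = (64 + E)*(53 + E) = (53 + E)*(64 + E))
2407 - V(G) = 2407 - (3392 + 10² + 117*10) = 2407 - (3392 + 100 + 1170) = 2407 - 1*4662 = 2407 - 4662 = -2255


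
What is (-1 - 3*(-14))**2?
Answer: 1681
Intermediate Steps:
(-1 - 3*(-14))**2 = (-1 + 42)**2 = 41**2 = 1681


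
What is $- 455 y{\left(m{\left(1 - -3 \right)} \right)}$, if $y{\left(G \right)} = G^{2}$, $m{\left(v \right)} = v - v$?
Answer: $0$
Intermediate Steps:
$m{\left(v \right)} = 0$
$- 455 y{\left(m{\left(1 - -3 \right)} \right)} = - 455 \cdot 0^{2} = \left(-455\right) 0 = 0$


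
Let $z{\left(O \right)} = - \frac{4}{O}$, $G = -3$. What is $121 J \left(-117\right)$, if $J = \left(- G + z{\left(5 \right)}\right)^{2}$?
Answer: $- \frac{1712997}{25} \approx -68520.0$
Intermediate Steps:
$J = \frac{121}{25}$ ($J = \left(\left(-1\right) \left(-3\right) - \frac{4}{5}\right)^{2} = \left(3 - \frac{4}{5}\right)^{2} = \left(\frac{11}{5}\right)^{2} = \frac{121}{25} \approx 4.84$)
$121 J \left(-117\right) = 121 \cdot \frac{121}{25} \left(-117\right) = \frac{14641}{25} \left(-117\right) = - \frac{1712997}{25}$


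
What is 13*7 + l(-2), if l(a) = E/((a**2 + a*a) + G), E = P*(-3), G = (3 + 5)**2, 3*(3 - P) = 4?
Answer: 6547/72 ≈ 90.931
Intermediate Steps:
P = 5/3 (P = 3 - 1/3*4 = 3 - 4/3 = 5/3 ≈ 1.6667)
G = 64 (G = 8**2 = 64)
E = -5 (E = (5/3)*(-3) = -5)
l(a) = -5/(64 + 2*a**2) (l(a) = -5/((a**2 + a*a) + 64) = -5/((a**2 + a**2) + 64) = -5/(2*a**2 + 64) = -5/(64 + 2*a**2))
13*7 + l(-2) = 13*7 - 5/(64 + 2*(-2)**2) = 91 - 5/(64 + 2*4) = 91 - 5/(64 + 8) = 91 - 5/72 = 6547/72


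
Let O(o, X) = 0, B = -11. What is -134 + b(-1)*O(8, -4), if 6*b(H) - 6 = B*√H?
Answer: -134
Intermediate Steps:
b(H) = 1 - 11*√H/6 (b(H) = 1 + (-11*√H)/6 = 1 - 11*√H/6)
-134 + b(-1)*O(8, -4) = -134 + (1 - 11*I/6)*0 = -134 + 0 = -134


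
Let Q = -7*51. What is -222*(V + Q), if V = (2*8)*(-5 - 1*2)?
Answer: 104118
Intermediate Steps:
V = -112 (V = 16*(-5 - 2) = 16*(-7) = -112)
Q = -357
-222*(V + Q) = -222*(-112 - 357) = -222*(-469) = 104118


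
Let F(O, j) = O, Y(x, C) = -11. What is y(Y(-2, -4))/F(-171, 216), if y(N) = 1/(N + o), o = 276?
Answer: -1/45315 ≈ -2.2068e-5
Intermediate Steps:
y(N) = 1/(276 + N) (y(N) = 1/(N + 276) = 1/(276 + N))
y(Y(-2, -4))/F(-171, 216) = 1/((276 - 11)*(-171)) = -1/171/265 = (1/265)*(-1/171) = -1/45315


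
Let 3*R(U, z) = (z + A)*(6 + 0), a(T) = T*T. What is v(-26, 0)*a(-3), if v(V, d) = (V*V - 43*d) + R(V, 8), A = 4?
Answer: 6300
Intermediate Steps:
a(T) = T²
R(U, z) = 8 + 2*z (R(U, z) = ((z + 4)*(6 + 0))/3 = ((4 + z)*6)/3 = (24 + 6*z)/3 = 8 + 2*z)
v(V, d) = 24 + V² - 43*d (v(V, d) = (V*V - 43*d) + (8 + 2*8) = (V² - 43*d) + (8 + 16) = (V² - 43*d) + 24 = 24 + V² - 43*d)
v(-26, 0)*a(-3) = (24 + (-26)² - 43*0)*(-3)² = (24 + 676 + 0)*9 = 700*9 = 6300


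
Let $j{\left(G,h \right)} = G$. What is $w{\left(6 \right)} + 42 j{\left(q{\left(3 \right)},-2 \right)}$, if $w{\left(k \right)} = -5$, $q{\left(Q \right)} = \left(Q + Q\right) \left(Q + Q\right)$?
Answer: $1507$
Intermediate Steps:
$q{\left(Q \right)} = 4 Q^{2}$ ($q{\left(Q \right)} = 2 Q 2 Q = 4 Q^{2}$)
$w{\left(6 \right)} + 42 j{\left(q{\left(3 \right)},-2 \right)} = -5 + 42 \cdot 4 \cdot 3^{2} = -5 + 42 \cdot 4 \cdot 9 = -5 + 42 \cdot 36 = -5 + 1512 = 1507$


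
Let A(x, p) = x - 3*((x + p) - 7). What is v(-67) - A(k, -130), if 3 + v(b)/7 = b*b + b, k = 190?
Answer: 30902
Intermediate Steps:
A(x, p) = 21 - 3*p - 2*x (A(x, p) = x - 3*((p + x) - 7) = x - 3*(-7 + p + x) = x + (21 - 3*p - 3*x) = 21 - 3*p - 2*x)
v(b) = -21 + 7*b + 7*b² (v(b) = -21 + 7*(b*b + b) = -21 + 7*(b² + b) = -21 + 7*(b + b²) = -21 + (7*b + 7*b²) = -21 + 7*b + 7*b²)
v(-67) - A(k, -130) = (-21 + 7*(-67) + 7*(-67)²) - (21 - 3*(-130) - 2*190) = (-21 - 469 + 7*4489) - (21 + 390 - 380) = (-21 - 469 + 31423) - 1*31 = 30933 - 31 = 30902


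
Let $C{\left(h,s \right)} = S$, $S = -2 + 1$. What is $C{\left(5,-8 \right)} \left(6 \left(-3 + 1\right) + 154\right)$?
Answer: $-142$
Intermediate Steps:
$S = -1$
$C{\left(h,s \right)} = -1$
$C{\left(5,-8 \right)} \left(6 \left(-3 + 1\right) + 154\right) = - (6 \left(-3 + 1\right) + 154) = - (6 \left(-2\right) + 154) = - (-12 + 154) = \left(-1\right) 142 = -142$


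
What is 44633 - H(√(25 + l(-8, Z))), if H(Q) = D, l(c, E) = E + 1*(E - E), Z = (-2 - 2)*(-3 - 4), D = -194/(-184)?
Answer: 4106139/92 ≈ 44632.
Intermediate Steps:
D = 97/92 (D = -194*(-1/184) = 97/92 ≈ 1.0543)
Z = 28 (Z = -4*(-7) = 28)
l(c, E) = E (l(c, E) = E + 1*0 = E + 0 = E)
H(Q) = 97/92
44633 - H(√(25 + l(-8, Z))) = 44633 - 1*97/92 = 44633 - 97/92 = 4106139/92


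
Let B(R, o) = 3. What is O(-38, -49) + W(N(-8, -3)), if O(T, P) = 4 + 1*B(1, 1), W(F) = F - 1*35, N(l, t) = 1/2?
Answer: -55/2 ≈ -27.500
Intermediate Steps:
N(l, t) = ½
W(F) = -35 + F (W(F) = F - 35 = -35 + F)
O(T, P) = 7 (O(T, P) = 4 + 1*3 = 4 + 3 = 7)
O(-38, -49) + W(N(-8, -3)) = 7 + (-35 + ½) = 7 - 69/2 = -55/2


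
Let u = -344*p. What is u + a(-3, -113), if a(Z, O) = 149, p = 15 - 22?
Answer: 2557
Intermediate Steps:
p = -7
u = 2408 (u = -344*(-7) = 2408)
u + a(-3, -113) = 2408 + 149 = 2557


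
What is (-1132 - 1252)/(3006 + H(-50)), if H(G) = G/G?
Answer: -2384/3007 ≈ -0.79282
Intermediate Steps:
H(G) = 1
(-1132 - 1252)/(3006 + H(-50)) = (-1132 - 1252)/(3006 + 1) = -2384/3007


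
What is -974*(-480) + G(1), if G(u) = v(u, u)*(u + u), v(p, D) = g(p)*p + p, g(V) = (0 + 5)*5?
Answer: 467572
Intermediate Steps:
g(V) = 25 (g(V) = 5*5 = 25)
v(p, D) = 26*p (v(p, D) = 25*p + p = 26*p)
G(u) = 52*u**2 (G(u) = (26*u)*(u + u) = (26*u)*(2*u) = 52*u**2)
-974*(-480) + G(1) = -974*(-480) + 52*1**2 = 467520 + 52*1 = 467520 + 52 = 467572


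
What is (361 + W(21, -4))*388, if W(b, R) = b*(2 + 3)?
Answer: 180808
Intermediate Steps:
W(b, R) = 5*b (W(b, R) = b*5 = 5*b)
(361 + W(21, -4))*388 = (361 + 5*21)*388 = (361 + 105)*388 = 466*388 = 180808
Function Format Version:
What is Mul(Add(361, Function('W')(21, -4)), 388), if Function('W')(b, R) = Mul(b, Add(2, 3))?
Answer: 180808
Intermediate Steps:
Function('W')(b, R) = Mul(5, b) (Function('W')(b, R) = Mul(b, 5) = Mul(5, b))
Mul(Add(361, Function('W')(21, -4)), 388) = Mul(Add(361, Mul(5, 21)), 388) = Mul(Add(361, 105), 388) = Mul(466, 388) = 180808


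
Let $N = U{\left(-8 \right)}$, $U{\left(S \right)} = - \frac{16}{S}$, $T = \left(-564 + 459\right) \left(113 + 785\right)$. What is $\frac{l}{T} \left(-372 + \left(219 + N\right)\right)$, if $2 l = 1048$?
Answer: $\frac{39562}{47145} \approx 0.83916$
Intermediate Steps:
$l = 524$ ($l = \frac{1}{2} \cdot 1048 = 524$)
$T = -94290$ ($T = \left(-105\right) 898 = -94290$)
$N = 2$ ($N = - \frac{16}{-8} = \left(-16\right) \left(- \frac{1}{8}\right) = 2$)
$\frac{l}{T} \left(-372 + \left(219 + N\right)\right) = \frac{524}{-94290} \left(-372 + \left(219 + 2\right)\right) = 524 \left(- \frac{1}{94290}\right) \left(-372 + 221\right) = \left(- \frac{262}{47145}\right) \left(-151\right) = \frac{39562}{47145}$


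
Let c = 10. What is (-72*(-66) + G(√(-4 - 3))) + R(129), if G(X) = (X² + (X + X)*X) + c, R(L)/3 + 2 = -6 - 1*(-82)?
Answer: 4963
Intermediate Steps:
R(L) = 222 (R(L) = -6 + 3*(-6 - 1*(-82)) = -6 + 3*(-6 + 82) = -6 + 3*76 = -6 + 228 = 222)
G(X) = 10 + 3*X² (G(X) = (X² + (X + X)*X) + 10 = (X² + (2*X)*X) + 10 = (X² + 2*X²) + 10 = 3*X² + 10 = 10 + 3*X²)
(-72*(-66) + G(√(-4 - 3))) + R(129) = (-72*(-66) + (10 + 3*(√(-4 - 3))²)) + 222 = (4752 + (10 + 3*(√(-7))²)) + 222 = (4752 + (10 + 3*(I*√7)²)) + 222 = (4752 + (10 + 3*(-7))) + 222 = (4752 + (10 - 21)) + 222 = (4752 - 11) + 222 = 4741 + 222 = 4963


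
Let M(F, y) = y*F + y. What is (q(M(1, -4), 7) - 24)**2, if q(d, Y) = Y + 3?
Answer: 196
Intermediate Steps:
M(F, y) = y + F*y (M(F, y) = F*y + y = y + F*y)
q(d, Y) = 3 + Y
(q(M(1, -4), 7) - 24)**2 = ((3 + 7) - 24)**2 = (10 - 24)**2 = (-14)**2 = 196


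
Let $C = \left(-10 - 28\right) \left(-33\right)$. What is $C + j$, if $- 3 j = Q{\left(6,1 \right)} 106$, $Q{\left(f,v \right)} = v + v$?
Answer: $\frac{3550}{3} \approx 1183.3$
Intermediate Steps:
$C = 1254$ ($C = \left(-38\right) \left(-33\right) = 1254$)
$Q{\left(f,v \right)} = 2 v$
$j = - \frac{212}{3}$ ($j = - \frac{2 \cdot 1 \cdot 106}{3} = - \frac{2 \cdot 106}{3} = \left(- \frac{1}{3}\right) 212 = - \frac{212}{3} \approx -70.667$)
$C + j = 1254 - \frac{212}{3} = \frac{3550}{3}$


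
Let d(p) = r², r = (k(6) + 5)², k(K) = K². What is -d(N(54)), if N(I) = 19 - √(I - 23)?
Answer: -2825761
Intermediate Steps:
r = 1681 (r = (6² + 5)² = (36 + 5)² = 41² = 1681)
N(I) = 19 - √(-23 + I)
d(p) = 2825761 (d(p) = 1681² = 2825761)
-d(N(54)) = -1*2825761 = -2825761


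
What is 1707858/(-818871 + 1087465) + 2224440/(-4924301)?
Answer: 3906267809949/661318851397 ≈ 5.9068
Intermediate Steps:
1707858/(-818871 + 1087465) + 2224440/(-4924301) = 1707858/268594 + 2224440*(-1/4924301) = 1707858*(1/268594) - 2224440/4924301 = 853929/134297 - 2224440/4924301 = 3906267809949/661318851397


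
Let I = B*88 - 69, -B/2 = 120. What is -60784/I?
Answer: 60784/21189 ≈ 2.8687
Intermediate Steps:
B = -240 (B = -2*120 = -240)
I = -21189 (I = -240*88 - 69 = -21120 - 69 = -21189)
-60784/I = -60784/(-21189) = -60784*(-1/21189) = 60784/21189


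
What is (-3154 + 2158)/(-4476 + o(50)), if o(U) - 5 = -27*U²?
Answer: 996/71971 ≈ 0.013839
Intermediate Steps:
o(U) = 5 - 27*U²
(-3154 + 2158)/(-4476 + o(50)) = (-3154 + 2158)/(-4476 + (5 - 27*50²)) = -996/(-4476 + (5 - 27*2500)) = -996/(-4476 + (5 - 67500)) = -996/(-4476 - 67495) = -996/(-71971) = -996*(-1/71971) = 996/71971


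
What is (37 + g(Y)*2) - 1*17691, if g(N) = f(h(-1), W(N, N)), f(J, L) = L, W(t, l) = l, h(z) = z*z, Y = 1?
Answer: -17652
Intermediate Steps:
h(z) = z²
g(N) = N
(37 + g(Y)*2) - 1*17691 = (37 + 1*2) - 1*17691 = (37 + 2) - 17691 = 39 - 17691 = -17652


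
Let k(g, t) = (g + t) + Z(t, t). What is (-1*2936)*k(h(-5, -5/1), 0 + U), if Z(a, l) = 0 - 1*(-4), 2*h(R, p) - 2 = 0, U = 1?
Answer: -17616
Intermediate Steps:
h(R, p) = 1 (h(R, p) = 1 + (½)*0 = 1 + 0 = 1)
Z(a, l) = 4 (Z(a, l) = 0 + 4 = 4)
k(g, t) = 4 + g + t (k(g, t) = (g + t) + 4 = 4 + g + t)
(-1*2936)*k(h(-5, -5/1), 0 + U) = (-1*2936)*(4 + 1 + (0 + 1)) = -2936*(4 + 1 + 1) = -2936*6 = -17616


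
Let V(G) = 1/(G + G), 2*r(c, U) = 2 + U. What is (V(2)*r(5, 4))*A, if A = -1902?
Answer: -2853/2 ≈ -1426.5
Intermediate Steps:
r(c, U) = 1 + U/2 (r(c, U) = (2 + U)/2 = 1 + U/2)
V(G) = 1/(2*G)
(V(2)*r(5, 4))*A = (((½)/2)*(1 + (½)*4))*(-1902) = (((½)*(½))*(1 + 2))*(-1902) = ((¼)*3)*(-1902) = (¾)*(-1902) = -2853/2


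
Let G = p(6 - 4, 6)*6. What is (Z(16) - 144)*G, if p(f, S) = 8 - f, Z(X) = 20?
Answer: -4464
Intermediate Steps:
G = 36 (G = (8 - (6 - 4))*6 = (8 - 1*2)*6 = (8 - 2)*6 = 6*6 = 36)
(Z(16) - 144)*G = (20 - 144)*36 = -124*36 = -4464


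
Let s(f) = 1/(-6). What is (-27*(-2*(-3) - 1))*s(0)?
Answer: 45/2 ≈ 22.500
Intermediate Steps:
s(f) = -⅙
(-27*(-2*(-3) - 1))*s(0) = -27*(-2*(-3) - 1)*(-⅙) = -27*(6 - 1)*(-⅙) = -27*5*(-⅙) = -135*(-⅙) = 45/2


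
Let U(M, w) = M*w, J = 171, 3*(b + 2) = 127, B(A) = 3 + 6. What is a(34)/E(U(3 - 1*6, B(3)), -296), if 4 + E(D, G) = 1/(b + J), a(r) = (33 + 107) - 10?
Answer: -82420/2533 ≈ -32.539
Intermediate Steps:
B(A) = 9
b = 121/3 (b = -2 + (⅓)*127 = -2 + 127/3 = 121/3 ≈ 40.333)
a(r) = 130 (a(r) = 140 - 10 = 130)
E(D, G) = -2533/634 (E(D, G) = -4 + 1/(121/3 + 171) = -4 + 1/(634/3) = -4 + 3/634 = -2533/634)
a(34)/E(U(3 - 1*6, B(3)), -296) = 130/(-2533/634) = 130*(-634/2533) = -82420/2533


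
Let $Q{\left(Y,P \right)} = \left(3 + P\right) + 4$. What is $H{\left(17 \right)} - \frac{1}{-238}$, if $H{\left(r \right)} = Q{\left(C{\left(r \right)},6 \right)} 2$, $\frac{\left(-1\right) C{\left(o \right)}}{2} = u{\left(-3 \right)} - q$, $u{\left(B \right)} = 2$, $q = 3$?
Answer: $\frac{6189}{238} \approx 26.004$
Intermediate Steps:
$C{\left(o \right)} = 2$ ($C{\left(o \right)} = - 2 \left(2 - 3\right) = \left(-2\right) \left(-1\right) = 2$)
$Q{\left(Y,P \right)} = 7 + P$
$H{\left(r \right)} = 26$ ($H{\left(r \right)} = \left(7 + 6\right) 2 = 13 \cdot 2 = 26$)
$H{\left(17 \right)} - \frac{1}{-238} = 26 - \frac{1}{-238} = 26 - - \frac{1}{238} = 26 + \frac{1}{238} = \frac{6189}{238}$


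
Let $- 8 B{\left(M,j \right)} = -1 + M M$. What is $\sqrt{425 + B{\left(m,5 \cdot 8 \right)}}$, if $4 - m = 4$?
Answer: $\frac{\sqrt{6802}}{4} \approx 20.619$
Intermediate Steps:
$m = 0$ ($m = 4 - 4 = 0$)
$B{\left(M,j \right)} = \frac{1}{8} - \frac{M^{2}}{8}$ ($B{\left(M,j \right)} = - \frac{-1 + M M}{8} = - \frac{-1 + M^{2}}{8} = \frac{1}{8} - \frac{M^{2}}{8}$)
$\sqrt{425 + B{\left(m,5 \cdot 8 \right)}} = \sqrt{425 + \left(\frac{1}{8} - \frac{0^{2}}{8}\right)} = \sqrt{425 + \left(\frac{1}{8} - 0\right)} = \sqrt{425 + \left(\frac{1}{8} + 0\right)} = \sqrt{425 + \frac{1}{8}} = \sqrt{\frac{3401}{8}} = \frac{\sqrt{6802}}{4}$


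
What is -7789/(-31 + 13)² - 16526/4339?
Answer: -39150895/1405836 ≈ -27.849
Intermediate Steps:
-7789/(-31 + 13)² - 16526/4339 = -7789/((-18)²) - 16526*1/4339 = -7789/324 - 16526/4339 = -39150895/1405836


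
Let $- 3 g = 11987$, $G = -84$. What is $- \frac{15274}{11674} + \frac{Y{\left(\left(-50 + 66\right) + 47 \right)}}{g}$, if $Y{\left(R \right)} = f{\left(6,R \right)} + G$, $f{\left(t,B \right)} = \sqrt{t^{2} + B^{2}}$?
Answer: $- \frac{90073795}{69968119} - \frac{9 \sqrt{445}}{11987} \approx -1.3032$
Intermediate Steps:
$f{\left(t,B \right)} = \sqrt{B^{2} + t^{2}}$
$g = - \frac{11987}{3}$ ($g = \left(- \frac{1}{3}\right) 11987 = - \frac{11987}{3} \approx -3995.7$)
$Y{\left(R \right)} = -84 + \sqrt{36 + R^{2}}$ ($Y{\left(R \right)} = \sqrt{R^{2} + 6^{2}} - 84 = \sqrt{R^{2} + 36} - 84 = \sqrt{36 + R^{2}} - 84 = -84 + \sqrt{36 + R^{2}}$)
$- \frac{15274}{11674} + \frac{Y{\left(\left(-50 + 66\right) + 47 \right)}}{g} = - \frac{15274}{11674} + \frac{-84 + \sqrt{36 + \left(\left(-50 + 66\right) + 47\right)^{2}}}{- \frac{11987}{3}} = \left(-15274\right) \frac{1}{11674} + \left(-84 + \sqrt{36 + \left(16 + 47\right)^{2}}\right) \left(- \frac{3}{11987}\right) = - \frac{7637}{5837} + \left(-84 + \sqrt{36 + 63^{2}}\right) \left(- \frac{3}{11987}\right) = - \frac{7637}{5837} + \left(-84 + \sqrt{36 + 3969}\right) \left(- \frac{3}{11987}\right) = - \frac{7637}{5837} + \left(-84 + \sqrt{4005}\right) \left(- \frac{3}{11987}\right) = - \frac{7637}{5837} + \left(-84 + 3 \sqrt{445}\right) \left(- \frac{3}{11987}\right) = - \frac{7637}{5837} + \left(\frac{252}{11987} - \frac{9 \sqrt{445}}{11987}\right) = - \frac{90073795}{69968119} - \frac{9 \sqrt{445}}{11987}$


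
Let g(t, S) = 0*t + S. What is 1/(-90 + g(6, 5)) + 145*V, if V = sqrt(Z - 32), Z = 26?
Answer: -1/85 + 145*I*sqrt(6) ≈ -0.011765 + 355.18*I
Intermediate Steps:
V = I*sqrt(6) (V = sqrt(26 - 32) = sqrt(-6) = I*sqrt(6) ≈ 2.4495*I)
g(t, S) = S (g(t, S) = 0 + S = S)
1/(-90 + g(6, 5)) + 145*V = 1/(-90 + 5) + 145*(I*sqrt(6)) = 1/(-85) + 145*I*sqrt(6) = -1/85 + 145*I*sqrt(6)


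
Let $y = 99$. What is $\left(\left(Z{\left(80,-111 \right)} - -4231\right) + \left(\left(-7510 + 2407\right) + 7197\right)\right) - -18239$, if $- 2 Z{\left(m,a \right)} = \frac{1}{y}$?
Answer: $\frac{4863671}{198} \approx 24564.0$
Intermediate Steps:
$Z{\left(m,a \right)} = - \frac{1}{198}$ ($Z{\left(m,a \right)} = - \frac{1}{2 \cdot 99} = \left(- \frac{1}{2}\right) \frac{1}{99} = - \frac{1}{198}$)
$\left(\left(Z{\left(80,-111 \right)} - -4231\right) + \left(\left(-7510 + 2407\right) + 7197\right)\right) - -18239 = \left(\left(- \frac{1}{198} - -4231\right) + \left(\left(-7510 + 2407\right) + 7197\right)\right) - -18239 = \left(\left(- \frac{1}{198} + 4231\right) + \left(-5103 + 7197\right)\right) + 18239 = \left(\frac{837737}{198} + 2094\right) + 18239 = \frac{1252349}{198} + 18239 = \frac{4863671}{198}$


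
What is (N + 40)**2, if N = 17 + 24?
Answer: 6561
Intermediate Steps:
N = 41
(N + 40)**2 = (41 + 40)**2 = 81**2 = 6561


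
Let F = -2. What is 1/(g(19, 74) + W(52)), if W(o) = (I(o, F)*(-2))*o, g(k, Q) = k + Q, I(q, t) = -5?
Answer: 1/613 ≈ 0.0016313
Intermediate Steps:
g(k, Q) = Q + k
W(o) = 10*o (W(o) = (-5*(-2))*o = 10*o)
1/(g(19, 74) + W(52)) = 1/((74 + 19) + 10*52) = 1/(93 + 520) = 1/613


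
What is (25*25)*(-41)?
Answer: -25625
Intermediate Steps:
(25*25)*(-41) = 625*(-41) = -25625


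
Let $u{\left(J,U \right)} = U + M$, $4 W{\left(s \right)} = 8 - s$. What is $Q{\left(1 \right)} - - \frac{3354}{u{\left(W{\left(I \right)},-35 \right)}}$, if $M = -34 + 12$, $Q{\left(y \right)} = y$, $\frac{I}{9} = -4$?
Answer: $- \frac{1099}{19} \approx -57.842$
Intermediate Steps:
$I = -36$ ($I = 9 \left(-4\right) = -36$)
$M = -22$
$W{\left(s \right)} = 2 - \frac{s}{4}$ ($W{\left(s \right)} = \frac{8 - s}{4} = 2 - \frac{s}{4}$)
$u{\left(J,U \right)} = -22 + U$ ($u{\left(J,U \right)} = U - 22 = -22 + U$)
$Q{\left(1 \right)} - - \frac{3354}{u{\left(W{\left(I \right)},-35 \right)}} = 1 - - \frac{3354}{-22 - 35} = 1 - - \frac{3354}{-57} = 1 - \left(-3354\right) \left(- \frac{1}{57}\right) = 1 - \frac{1118}{19} = - \frac{1099}{19}$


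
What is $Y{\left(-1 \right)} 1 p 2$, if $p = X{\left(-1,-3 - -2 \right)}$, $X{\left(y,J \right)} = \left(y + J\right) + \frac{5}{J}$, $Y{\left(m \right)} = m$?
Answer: $14$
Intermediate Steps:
$X{\left(y,J \right)} = J + y + \frac{5}{J}$ ($X{\left(y,J \right)} = \left(J + y\right) + \frac{5}{J} = J + y + \frac{5}{J}$)
$p = -7$ ($p = \left(-3 - -2\right) - 1 + \frac{5}{-3 - -2} = \left(-3 + 2\right) - 1 + \frac{5}{-3 + 2} = -1 - 1 + \frac{5}{-1} = -1 - 1 + 5 \left(-1\right) = -1 - 1 - 5 = -7$)
$Y{\left(-1 \right)} 1 p 2 = - 1 \left(-7\right) 2 = - \left(-7\right) 2 = \left(-1\right) \left(-14\right) = 14$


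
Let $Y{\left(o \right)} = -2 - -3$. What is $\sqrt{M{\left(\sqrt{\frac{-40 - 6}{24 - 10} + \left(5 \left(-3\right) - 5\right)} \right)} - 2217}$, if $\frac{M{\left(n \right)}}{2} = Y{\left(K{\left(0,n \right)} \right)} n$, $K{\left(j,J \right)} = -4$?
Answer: $\frac{\sqrt{-108633 + 14 i \sqrt{1141}}}{7} \approx 0.10249 + 47.085 i$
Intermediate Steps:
$Y{\left(o \right)} = 1$ ($Y{\left(o \right)} = -2 + 3 = 1$)
$M{\left(n \right)} = 2 n$ ($M{\left(n \right)} = 2 \cdot 1 n = 2 n$)
$\sqrt{M{\left(\sqrt{\frac{-40 - 6}{24 - 10} + \left(5 \left(-3\right) - 5\right)} \right)} - 2217} = \sqrt{2 \sqrt{\frac{-40 - 6}{24 - 10} + \left(5 \left(-3\right) - 5\right)} - 2217} = \sqrt{2 \sqrt{- \frac{46}{14} - 20} - 2217} = \sqrt{2 \sqrt{\left(-46\right) \frac{1}{14} - 20} - 2217} = \sqrt{2 \sqrt{- \frac{23}{7} - 20} - 2217} = \sqrt{2 \sqrt{- \frac{163}{7}} - 2217} = \sqrt{2 \frac{i \sqrt{1141}}{7} - 2217} = \sqrt{\frac{2 i \sqrt{1141}}{7} - 2217} = \sqrt{-2217 + \frac{2 i \sqrt{1141}}{7}}$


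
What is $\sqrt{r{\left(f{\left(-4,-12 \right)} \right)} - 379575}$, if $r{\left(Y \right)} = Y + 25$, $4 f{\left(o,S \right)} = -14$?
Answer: $\frac{i \sqrt{1518214}}{2} \approx 616.08 i$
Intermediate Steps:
$f{\left(o,S \right)} = - \frac{7}{2}$ ($f{\left(o,S \right)} = \frac{1}{4} \left(-14\right) = - \frac{7}{2}$)
$r{\left(Y \right)} = 25 + Y$
$\sqrt{r{\left(f{\left(-4,-12 \right)} \right)} - 379575} = \sqrt{\left(25 - \frac{7}{2}\right) - 379575} = \sqrt{\frac{43}{2} - 379575} = \sqrt{- \frac{759107}{2}} = \frac{i \sqrt{1518214}}{2}$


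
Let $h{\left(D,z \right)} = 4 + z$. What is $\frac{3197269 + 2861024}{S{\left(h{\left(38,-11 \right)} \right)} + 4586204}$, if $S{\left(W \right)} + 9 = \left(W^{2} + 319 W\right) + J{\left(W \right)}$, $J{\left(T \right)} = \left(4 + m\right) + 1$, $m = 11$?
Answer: $\frac{2019431}{1528009} \approx 1.3216$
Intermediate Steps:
$J{\left(T \right)} = 16$ ($J{\left(T \right)} = \left(4 + 11\right) + 1 = 15 + 1 = 16$)
$S{\left(W \right)} = 7 + W^{2} + 319 W$ ($S{\left(W \right)} = -9 + \left(\left(W^{2} + 319 W\right) + 16\right) = -9 + \left(16 + W^{2} + 319 W\right) = 7 + W^{2} + 319 W$)
$\frac{3197269 + 2861024}{S{\left(h{\left(38,-11 \right)} \right)} + 4586204} = \frac{3197269 + 2861024}{\left(7 + \left(4 - 11\right)^{2} + 319 \left(4 - 11\right)\right) + 4586204} = \frac{6058293}{\left(7 + \left(-7\right)^{2} + 319 \left(-7\right)\right) + 4586204} = \frac{6058293}{\left(7 + 49 - 2233\right) + 4586204} = \frac{6058293}{-2177 + 4586204} = \frac{6058293}{4584027} = 6058293 \cdot \frac{1}{4584027} = \frac{2019431}{1528009}$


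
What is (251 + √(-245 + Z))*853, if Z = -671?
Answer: 214103 + 1706*I*√229 ≈ 2.141e+5 + 25816.0*I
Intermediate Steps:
(251 + √(-245 + Z))*853 = (251 + √(-245 - 671))*853 = (251 + √(-916))*853 = (251 + 2*I*√229)*853 = 214103 + 1706*I*√229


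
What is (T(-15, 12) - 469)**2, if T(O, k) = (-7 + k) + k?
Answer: 204304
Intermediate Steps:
T(O, k) = -7 + 2*k
(T(-15, 12) - 469)**2 = ((-7 + 2*12) - 469)**2 = ((-7 + 24) - 469)**2 = (17 - 469)**2 = (-452)**2 = 204304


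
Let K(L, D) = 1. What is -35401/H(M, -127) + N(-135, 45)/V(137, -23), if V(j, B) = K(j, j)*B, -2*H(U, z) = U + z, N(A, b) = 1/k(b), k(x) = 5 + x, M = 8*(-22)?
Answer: -81422603/348450 ≈ -233.67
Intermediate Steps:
M = -176
N(A, b) = 1/(5 + b)
H(U, z) = -U/2 - z/2 (H(U, z) = -(U + z)/2 = -U/2 - z/2)
V(j, B) = B (V(j, B) = 1*B = B)
-35401/H(M, -127) + N(-135, 45)/V(137, -23) = -35401/(-1/2*(-176) - 1/2*(-127)) + 1/((5 + 45)*(-23)) = -35401/(88 + 127/2) - 1/23/50 = -35401/303/2 + (1/50)*(-1/23) = -35401*2/303 - 1/1150 = -70802/303 - 1/1150 = -81422603/348450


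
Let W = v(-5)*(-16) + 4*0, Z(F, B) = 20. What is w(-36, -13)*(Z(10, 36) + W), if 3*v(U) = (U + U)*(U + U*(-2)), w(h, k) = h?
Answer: -10320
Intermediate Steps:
v(U) = -2*U²/3 (v(U) = ((U + U)*(U + U*(-2)))/3 = ((2*U)*(U - 2*U))/3 = ((2*U)*(-U))/3 = (-2*U²)/3 = -2*U²/3)
W = 800/3 (W = -⅔*(-5)²*(-16) + 4*0 = -⅔*25*(-16) + 0 = -50/3*(-16) + 0 = 800/3 + 0 = 800/3 ≈ 266.67)
w(-36, -13)*(Z(10, 36) + W) = -36*(20 + 800/3) = -36*860/3 = -10320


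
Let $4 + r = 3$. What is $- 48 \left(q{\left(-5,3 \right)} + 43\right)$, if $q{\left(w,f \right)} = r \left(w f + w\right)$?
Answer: $-3024$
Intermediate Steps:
$r = -1$ ($r = -4 + 3 = -1$)
$q{\left(w,f \right)} = - w - f w$ ($q{\left(w,f \right)} = - (w f + w) = - (f w + w) = - (w + f w) = - w - f w$)
$- 48 \left(q{\left(-5,3 \right)} + 43\right) = - 48 \left(\left(-1\right) \left(-5\right) \left(1 + 3\right) + 43\right) = - 48 \left(\left(-1\right) \left(-5\right) 4 + 43\right) = - 48 \left(20 + 43\right) = \left(-48\right) 63 = -3024$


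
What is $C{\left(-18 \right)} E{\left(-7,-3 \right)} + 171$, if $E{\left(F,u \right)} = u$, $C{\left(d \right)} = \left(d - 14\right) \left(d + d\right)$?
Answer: $-3285$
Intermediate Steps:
$C{\left(d \right)} = 2 d \left(-14 + d\right)$ ($C{\left(d \right)} = \left(-14 + d\right) 2 d = 2 d \left(-14 + d\right)$)
$C{\left(-18 \right)} E{\left(-7,-3 \right)} + 171 = 2 \left(-18\right) \left(-14 - 18\right) \left(-3\right) + 171 = 2 \left(-18\right) \left(-32\right) \left(-3\right) + 171 = 1152 \left(-3\right) + 171 = -3456 + 171 = -3285$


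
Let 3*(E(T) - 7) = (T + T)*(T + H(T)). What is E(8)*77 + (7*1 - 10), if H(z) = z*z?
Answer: 30104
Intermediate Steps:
H(z) = z²
E(T) = 7 + 2*T*(T + T²)/3 (E(T) = 7 + ((T + T)*(T + T²))/3 = 7 + ((2*T)*(T + T²))/3 = 7 + (2*T*(T + T²))/3 = 7 + 2*T*(T + T²)/3)
E(8)*77 + (7*1 - 10) = (7 + (⅔)*8² + (⅔)*8³)*77 + (7*1 - 10) = (7 + (⅔)*64 + (⅔)*512)*77 + (7 - 10) = (7 + 128/3 + 1024/3)*77 - 3 = 391*77 - 3 = 30107 - 3 = 30104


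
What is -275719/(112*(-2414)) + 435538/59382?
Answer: 67064141821/8027496288 ≈ 8.3543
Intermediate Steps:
-275719/(112*(-2414)) + 435538/59382 = -275719/(-270368) + 435538*(1/59382) = -275719*(-1/270368) + 217769/29691 = 275719/270368 + 217769/29691 = 67064141821/8027496288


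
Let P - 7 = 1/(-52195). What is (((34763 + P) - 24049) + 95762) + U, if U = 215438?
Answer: 16802666594/52195 ≈ 3.2192e+5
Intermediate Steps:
P = 365364/52195 (P = 7 + 1/(-52195) = 7 - 1/52195 = 365364/52195 ≈ 7.0000)
(((34763 + P) - 24049) + 95762) + U = (((34763 + 365364/52195) - 24049) + 95762) + 215438 = ((1814820149/52195 - 24049) + 95762) + 215438 = (559582594/52195 + 95762) + 215438 = 5557880184/52195 + 215438 = 16802666594/52195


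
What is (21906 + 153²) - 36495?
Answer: 8820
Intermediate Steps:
(21906 + 153²) - 36495 = (21906 + 23409) - 36495 = 45315 - 36495 = 8820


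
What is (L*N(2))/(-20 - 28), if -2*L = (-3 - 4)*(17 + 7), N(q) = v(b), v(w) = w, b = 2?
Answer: -7/2 ≈ -3.5000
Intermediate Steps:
N(q) = 2
L = 84 (L = -(-3 - 4)*(17 + 7)/2 = -(-7)*24/2 = -½*(-168) = 84)
(L*N(2))/(-20 - 28) = (84*2)/(-20 - 28) = 168/(-48) = 168*(-1/48) = -7/2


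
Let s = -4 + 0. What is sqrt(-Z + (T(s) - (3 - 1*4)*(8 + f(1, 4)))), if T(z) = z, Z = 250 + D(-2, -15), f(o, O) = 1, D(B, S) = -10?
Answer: I*sqrt(235) ≈ 15.33*I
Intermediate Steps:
Z = 240 (Z = 250 - 10 = 240)
s = -4
sqrt(-Z + (T(s) - (3 - 1*4)*(8 + f(1, 4)))) = sqrt(-1*240 + (-4 - (3 - 1*4)*(8 + 1))) = sqrt(-240 + (-4 - (3 - 4)*9)) = sqrt(-240 + (-4 - (-1)*9)) = sqrt(-240 + (-4 - 1*(-9))) = sqrt(-240 + (-4 + 9)) = sqrt(-240 + 5) = sqrt(-235) = I*sqrt(235)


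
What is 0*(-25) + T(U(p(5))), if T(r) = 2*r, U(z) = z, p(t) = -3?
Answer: -6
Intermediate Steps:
0*(-25) + T(U(p(5))) = 0*(-25) + 2*(-3) = 0 - 6 = -6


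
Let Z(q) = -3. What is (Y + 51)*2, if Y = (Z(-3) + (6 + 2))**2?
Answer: 152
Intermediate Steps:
Y = 25 (Y = (-3 + (6 + 2))**2 = (-3 + 8)**2 = 5**2 = 25)
(Y + 51)*2 = (25 + 51)*2 = 76*2 = 152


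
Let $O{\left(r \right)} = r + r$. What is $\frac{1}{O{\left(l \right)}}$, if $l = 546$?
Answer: $\frac{1}{1092} \approx 0.00091575$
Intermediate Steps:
$O{\left(r \right)} = 2 r$
$\frac{1}{O{\left(l \right)}} = \frac{1}{2 \cdot 546} = \frac{1}{1092}$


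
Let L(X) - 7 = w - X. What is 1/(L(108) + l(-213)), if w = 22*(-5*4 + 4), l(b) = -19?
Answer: -1/472 ≈ -0.0021186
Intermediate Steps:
w = -352 (w = 22*(-20 + 4) = 22*(-16) = -352)
L(X) = -345 - X (L(X) = 7 + (-352 - X) = -345 - X)
1/(L(108) + l(-213)) = 1/((-345 - 1*108) - 19) = 1/((-345 - 108) - 19) = 1/(-453 - 19) = 1/(-472) = -1/472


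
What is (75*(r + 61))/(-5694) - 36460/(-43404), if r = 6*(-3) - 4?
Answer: 516965/1584246 ≈ 0.32632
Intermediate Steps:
r = -22 (r = -18 - 4 = -22)
(75*(r + 61))/(-5694) - 36460/(-43404) = (75*(-22 + 61))/(-5694) - 36460/(-43404) = (75*39)*(-1/5694) - 36460*(-1/43404) = 2925*(-1/5694) + 9115/10851 = -75/146 + 9115/10851 = 516965/1584246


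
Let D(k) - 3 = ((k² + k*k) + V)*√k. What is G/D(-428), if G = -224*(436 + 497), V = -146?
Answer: 69664*I/(-I + 244148*√107) ≈ -1.0922e-8 + 0.027584*I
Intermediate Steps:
G = -208992 (G = -224*933 = -208992)
D(k) = 3 + √k*(-146 + 2*k²) (D(k) = 3 + ((k² + k*k) - 146)*√k = 3 + ((k² + k²) - 146)*√k = 3 + (2*k² - 146)*√k = 3 + (-146 + 2*k²)*√k = 3 + √k*(-146 + 2*k²))
G/D(-428) = -208992/(3 - 292*I*√107 + 2*(-428)^(5/2)) = -208992/(3 - 292*I*√107 + 2*(366368*I*√107)) = -208992/(3 - 292*I*√107 + 732736*I*√107) = -208992/(3 + 732444*I*√107)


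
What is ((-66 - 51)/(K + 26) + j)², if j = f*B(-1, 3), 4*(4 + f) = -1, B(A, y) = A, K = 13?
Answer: 25/16 ≈ 1.5625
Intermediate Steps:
f = -17/4 (f = -4 + (¼)*(-1) = -4 - ¼ = -17/4 ≈ -4.2500)
j = 17/4 (j = -17/4*(-1) = 17/4 ≈ 4.2500)
((-66 - 51)/(K + 26) + j)² = ((-66 - 51)/(13 + 26) + 17/4)² = (-117/39 + 17/4)² = (-117*1/39 + 17/4)² = (-3 + 17/4)² = (5/4)² = 25/16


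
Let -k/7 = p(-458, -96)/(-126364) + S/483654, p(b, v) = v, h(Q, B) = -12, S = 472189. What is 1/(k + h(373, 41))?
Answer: -2182730502/41121296419 ≈ -0.053080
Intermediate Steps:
k = -14928530395/2182730502 (k = -7*(-96/(-126364) + 472189/483654) = -7*(-96*(-1/126364) + 472189*(1/483654)) = -7*(24/31591 + 472189/483654) = -7*14928530395/15279113514 = -14928530395/2182730502 ≈ -6.8394)
1/(k + h(373, 41)) = 1/(-14928530395/2182730502 - 12) = 1/(-41121296419/2182730502) = -2182730502/41121296419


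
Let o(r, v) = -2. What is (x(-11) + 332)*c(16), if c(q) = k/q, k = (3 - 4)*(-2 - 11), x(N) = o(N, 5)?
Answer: 2145/8 ≈ 268.13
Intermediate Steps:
x(N) = -2
k = 13 (k = -1*(-13) = 13)
c(q) = 13/q
(x(-11) + 332)*c(16) = (-2 + 332)*(13/16) = 330*(13*(1/16)) = 330*(13/16) = 2145/8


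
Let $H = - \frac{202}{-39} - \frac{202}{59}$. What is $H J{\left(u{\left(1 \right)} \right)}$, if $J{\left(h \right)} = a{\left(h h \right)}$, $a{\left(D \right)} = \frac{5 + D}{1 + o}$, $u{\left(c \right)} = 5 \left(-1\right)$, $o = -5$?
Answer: $- \frac{10100}{767} \approx -13.168$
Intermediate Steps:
$u{\left(c \right)} = -5$
$a{\left(D \right)} = - \frac{5}{4} - \frac{D}{4}$ ($a{\left(D \right)} = \frac{5 + D}{1 - 5} = \frac{5 + D}{-4} = \left(5 + D\right) \left(- \frac{1}{4}\right) = - \frac{5}{4} - \frac{D}{4}$)
$H = \frac{4040}{2301}$ ($H = \left(-202\right) \left(- \frac{1}{39}\right) - \frac{202}{59} = \frac{202}{39} - \frac{202}{59} = \frac{4040}{2301} \approx 1.7558$)
$J{\left(h \right)} = - \frac{5}{4} - \frac{h^{2}}{4}$ ($J{\left(h \right)} = - \frac{5}{4} - \frac{h h}{4} = - \frac{5}{4} - \frac{h^{2}}{4}$)
$H J{\left(u{\left(1 \right)} \right)} = \frac{4040 \left(- \frac{5}{4} - \frac{\left(-5\right)^{2}}{4}\right)}{2301} = \frac{4040 \left(- \frac{5}{4} - \frac{25}{4}\right)}{2301} = \frac{4040}{2301} \left(- \frac{15}{2}\right) = - \frac{10100}{767}$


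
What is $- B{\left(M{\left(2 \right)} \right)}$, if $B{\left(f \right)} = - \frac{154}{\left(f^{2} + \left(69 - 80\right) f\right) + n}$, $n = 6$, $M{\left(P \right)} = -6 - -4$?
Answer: $\frac{77}{16} \approx 4.8125$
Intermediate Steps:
$M{\left(P \right)} = -2$ ($M{\left(P \right)} = -6 + 4 = -2$)
$B{\left(f \right)} = - \frac{154}{6 + f^{2} - 11 f}$ ($B{\left(f \right)} = - \frac{154}{\left(f^{2} + \left(69 - 80\right) f\right) + 6} = - \frac{154}{\left(f^{2} - 11 f\right) + 6} = - \frac{154}{6 + f^{2} - 11 f}$)
$- B{\left(M{\left(2 \right)} \right)} = - \frac{-154}{6 + \left(-2\right)^{2} - -22} = - \frac{-154}{6 + 4 + 22} = - \frac{-154}{32} = \left(-1\right) \left(- \frac{77}{16}\right) = \frac{77}{16}$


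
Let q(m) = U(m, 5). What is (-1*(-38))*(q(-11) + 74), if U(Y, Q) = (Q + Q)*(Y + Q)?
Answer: 532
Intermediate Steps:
U(Y, Q) = 2*Q*(Q + Y) (U(Y, Q) = (2*Q)*(Q + Y) = 2*Q*(Q + Y))
q(m) = 50 + 10*m (q(m) = 2*5*(5 + m) = 50 + 10*m)
(-1*(-38))*(q(-11) + 74) = (-1*(-38))*((50 + 10*(-11)) + 74) = 38*((50 - 110) + 74) = 38*(-60 + 74) = 38*14 = 532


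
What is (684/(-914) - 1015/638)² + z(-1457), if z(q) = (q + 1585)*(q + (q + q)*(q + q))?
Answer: 109848037773255233/101082916 ≈ 1.0867e+9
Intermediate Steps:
z(q) = (1585 + q)*(q + 4*q²) (z(q) = (1585 + q)*(q + (2*q)*(2*q)) = (1585 + q)*(q + 4*q²))
(684/(-914) - 1015/638)² + z(-1457) = (684/(-914) - 1015/638)² - 1457*(1585 + 4*(-1457)² + 6341*(-1457)) = (684*(-1/914) - 1015*1/638)² - 1457*(1585 + 4*2122849 - 9238837) = (-342/457 - 35/22)² - 1457*(1585 + 8491396 - 9238837) = (-23519/10054)² - 1457*(-745856) = 553143361/101082916 + 1086712192 = 109848037773255233/101082916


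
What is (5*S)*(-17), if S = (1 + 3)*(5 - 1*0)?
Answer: -1700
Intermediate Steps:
S = 20 (S = 4*(5 + 0) = 4*5 = 20)
(5*S)*(-17) = (5*20)*(-17) = 100*(-17) = -1700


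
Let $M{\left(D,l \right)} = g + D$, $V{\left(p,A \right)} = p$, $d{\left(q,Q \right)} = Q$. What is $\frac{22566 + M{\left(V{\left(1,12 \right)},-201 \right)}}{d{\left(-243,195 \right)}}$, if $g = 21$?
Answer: $\frac{22588}{195} \approx 115.84$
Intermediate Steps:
$M{\left(D,l \right)} = 21 + D$
$\frac{22566 + M{\left(V{\left(1,12 \right)},-201 \right)}}{d{\left(-243,195 \right)}} = \frac{22566 + \left(21 + 1\right)}{195} = \left(22566 + 22\right) \frac{1}{195} = 22588 \cdot \frac{1}{195} = \frac{22588}{195}$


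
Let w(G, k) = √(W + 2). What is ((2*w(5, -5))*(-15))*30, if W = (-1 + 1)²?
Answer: -900*√2 ≈ -1272.8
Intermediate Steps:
W = 0 (W = 0² = 0)
w(G, k) = √2 (w(G, k) = √(0 + 2) = √2)
((2*w(5, -5))*(-15))*30 = ((2*√2)*(-15))*30 = -30*√2*30 = -900*√2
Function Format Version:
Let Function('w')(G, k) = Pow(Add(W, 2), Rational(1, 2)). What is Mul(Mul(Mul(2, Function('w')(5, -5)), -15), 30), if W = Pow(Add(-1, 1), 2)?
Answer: Mul(-900, Pow(2, Rational(1, 2))) ≈ -1272.8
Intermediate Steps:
W = 0 (W = Pow(0, 2) = 0)
Function('w')(G, k) = Pow(2, Rational(1, 2)) (Function('w')(G, k) = Pow(Add(0, 2), Rational(1, 2)) = Pow(2, Rational(1, 2)))
Mul(Mul(Mul(2, Function('w')(5, -5)), -15), 30) = Mul(Mul(Mul(2, Pow(2, Rational(1, 2))), -15), 30) = Mul(Mul(-30, Pow(2, Rational(1, 2))), 30) = Mul(-900, Pow(2, Rational(1, 2)))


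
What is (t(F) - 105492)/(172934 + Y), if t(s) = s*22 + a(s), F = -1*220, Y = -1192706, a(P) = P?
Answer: 2126/19611 ≈ 0.10841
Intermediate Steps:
F = -220
t(s) = 23*s (t(s) = s*22 + s = 22*s + s = 23*s)
(t(F) - 105492)/(172934 + Y) = (23*(-220) - 105492)/(172934 - 1192706) = (-5060 - 105492)/(-1019772) = -110552*(-1/1019772) = 2126/19611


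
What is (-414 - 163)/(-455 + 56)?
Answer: 577/399 ≈ 1.4461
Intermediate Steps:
(-414 - 163)/(-455 + 56) = -577/(-399) = -577*(-1/399) = 577/399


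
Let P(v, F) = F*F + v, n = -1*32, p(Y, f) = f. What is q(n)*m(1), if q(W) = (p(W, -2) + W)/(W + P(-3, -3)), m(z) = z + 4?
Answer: 85/13 ≈ 6.5385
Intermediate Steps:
n = -32
P(v, F) = v + F² (P(v, F) = F² + v = v + F²)
m(z) = 4 + z
q(W) = (-2 + W)/(6 + W) (q(W) = (-2 + W)/(W + (-3 + (-3)²)) = (-2 + W)/(W + (-3 + 9)) = (-2 + W)/(W + 6) = (-2 + W)/(6 + W))
q(n)*m(1) = ((-2 - 32)/(6 - 32))*(4 + 1) = (-34/(-26))*5 = -1/26*(-34)*5 = (17/13)*5 = 85/13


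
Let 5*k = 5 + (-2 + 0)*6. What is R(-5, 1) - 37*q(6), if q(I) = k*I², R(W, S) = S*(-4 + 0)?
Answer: 9304/5 ≈ 1860.8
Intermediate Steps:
R(W, S) = -4*S (R(W, S) = S*(-4) = -4*S)
k = -7/5 (k = (5 + (-2 + 0)*6)/5 = (5 - 2*6)/5 = (5 - 12)/5 = (⅕)*(-7) = -7/5 ≈ -1.4000)
q(I) = -7*I²/5
R(-5, 1) - 37*q(6) = -4*1 - (-259)*6²/5 = -4 - (-259)*36/5 = -4 - 37*(-252/5) = -4 + 9324/5 = 9304/5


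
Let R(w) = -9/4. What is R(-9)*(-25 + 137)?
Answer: -252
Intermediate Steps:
R(w) = -9/4 (R(w) = -9*¼ = -9/4)
R(-9)*(-25 + 137) = -9*(-25 + 137)/4 = -9/4*112 = -252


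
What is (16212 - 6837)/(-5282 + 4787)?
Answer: -625/33 ≈ -18.939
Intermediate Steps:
(16212 - 6837)/(-5282 + 4787) = 9375/(-495) = 9375*(-1/495) = -625/33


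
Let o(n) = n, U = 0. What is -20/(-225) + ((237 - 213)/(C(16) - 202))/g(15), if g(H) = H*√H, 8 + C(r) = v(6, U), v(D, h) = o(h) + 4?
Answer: 4/45 - 4*√15/7725 ≈ 0.086883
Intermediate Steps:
v(D, h) = 4 + h (v(D, h) = h + 4 = 4 + h)
C(r) = -4 (C(r) = -8 + (4 + 0) = -8 + 4 = -4)
g(H) = H^(3/2)
-20/(-225) + ((237 - 213)/(C(16) - 202))/g(15) = -20/(-225) + ((237 - 213)/(-4 - 202))/(15^(3/2)) = -20*(-1/225) + (24/(-206))/((15*√15)) = 4/45 + (24*(-1/206))*(√15/225) = 4/45 - 4*√15/7725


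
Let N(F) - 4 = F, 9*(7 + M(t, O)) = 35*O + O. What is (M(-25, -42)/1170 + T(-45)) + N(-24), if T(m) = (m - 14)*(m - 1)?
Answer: 630361/234 ≈ 2693.9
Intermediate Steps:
M(t, O) = -7 + 4*O (M(t, O) = -7 + (35*O + O)/9 = -7 + (36*O)/9 = -7 + 4*O)
T(m) = (-1 + m)*(-14 + m) (T(m) = (-14 + m)*(-1 + m) = (-1 + m)*(-14 + m))
N(F) = 4 + F
(M(-25, -42)/1170 + T(-45)) + N(-24) = ((-7 + 4*(-42))/1170 + (14 + (-45)² - 15*(-45))) + (4 - 24) = ((-7 - 168)*(1/1170) + (14 + 2025 + 675)) - 20 = (-175*1/1170 + 2714) - 20 = (-35/234 + 2714) - 20 = 635041/234 - 20 = 630361/234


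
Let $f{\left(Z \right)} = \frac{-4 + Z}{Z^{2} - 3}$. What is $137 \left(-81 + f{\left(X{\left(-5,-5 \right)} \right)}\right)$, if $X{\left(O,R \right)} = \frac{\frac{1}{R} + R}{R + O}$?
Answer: $- \frac{18633507}{1706} \approx -10922.0$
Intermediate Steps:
$X{\left(O,R \right)} = \frac{R + \frac{1}{R}}{O + R}$
$f{\left(Z \right)} = \frac{-4 + Z}{-3 + Z^{2}}$
$137 \left(-81 + f{\left(X{\left(-5,-5 \right)} \right)}\right) = 137 \left(-81 + \frac{-4 + \frac{1 + \left(-5\right)^{2}}{\left(-5\right) \left(-5 - 5\right)}}{-3 + \left(\frac{1 + \left(-5\right)^{2}}{\left(-5\right) \left(-5 - 5\right)}\right)^{2}}\right) = 137 \left(-81 + \frac{-4 - \frac{1 + 25}{5 \left(-10\right)}}{-3 + \left(- \frac{1 + 25}{5 \left(-10\right)}\right)^{2}}\right) = 137 \left(-81 + \frac{-4 - \left(- \frac{1}{50}\right) 26}{-3 + \left(\left(- \frac{1}{5}\right) \left(- \frac{1}{10}\right) 26\right)^{2}}\right) = 137 \left(-81 + \frac{-4 + \frac{13}{25}}{-3 + \left(\frac{13}{25}\right)^{2}}\right) = 137 \left(-81 + \frac{1}{-3 + \frac{169}{625}} \left(- \frac{87}{25}\right)\right) = 137 \left(-81 + \frac{1}{- \frac{1706}{625}} \left(- \frac{87}{25}\right)\right) = 137 \left(-81 - - \frac{2175}{1706}\right) = 137 \left(-81 + \frac{2175}{1706}\right) = 137 \left(- \frac{136011}{1706}\right) = - \frac{18633507}{1706}$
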